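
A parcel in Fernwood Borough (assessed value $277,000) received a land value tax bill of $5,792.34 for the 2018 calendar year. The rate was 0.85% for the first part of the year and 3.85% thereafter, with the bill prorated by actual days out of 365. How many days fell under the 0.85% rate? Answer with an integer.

Let d = days at the first rate; then 365 − d days at the second rate.
$277,000 × [0.85%·d + 3.85%·(365−d)] / 365 = $5,792.34
Solving gives d = 214, so the new rate took effect on August 3, 2018.

214 days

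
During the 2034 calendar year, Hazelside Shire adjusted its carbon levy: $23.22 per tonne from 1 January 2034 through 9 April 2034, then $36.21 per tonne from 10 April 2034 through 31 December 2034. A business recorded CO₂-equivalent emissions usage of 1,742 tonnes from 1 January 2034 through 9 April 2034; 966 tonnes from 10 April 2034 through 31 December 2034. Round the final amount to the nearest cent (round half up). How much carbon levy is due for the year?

1 January – 9 April 2034: 1,742 tonnes at $23.22/tonne → $40,449.24
10 April – 31 December 2034: 966 tonnes at $36.21/tonne → $34,978.86

$75,428.10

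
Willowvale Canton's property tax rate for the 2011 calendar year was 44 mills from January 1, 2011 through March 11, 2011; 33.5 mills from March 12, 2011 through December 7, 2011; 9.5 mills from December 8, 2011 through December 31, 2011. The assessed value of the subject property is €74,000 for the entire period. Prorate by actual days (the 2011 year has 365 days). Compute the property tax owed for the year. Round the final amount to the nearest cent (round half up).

January 1 – March 11, 2011: 70 days at 44 mills → €74,000 × 4.4% × 70/365 = €624.4384
March 12 – December 7, 2011: 271 days at 33.5 mills → €74,000 × 3.35% × 271/365 = €1,840.5726
December 8 – December 31, 2011: 24 days at 9.5 mills → €74,000 × 0.95% × 24/365 = €46.2247
Total = €2,511.2356

€2,511.24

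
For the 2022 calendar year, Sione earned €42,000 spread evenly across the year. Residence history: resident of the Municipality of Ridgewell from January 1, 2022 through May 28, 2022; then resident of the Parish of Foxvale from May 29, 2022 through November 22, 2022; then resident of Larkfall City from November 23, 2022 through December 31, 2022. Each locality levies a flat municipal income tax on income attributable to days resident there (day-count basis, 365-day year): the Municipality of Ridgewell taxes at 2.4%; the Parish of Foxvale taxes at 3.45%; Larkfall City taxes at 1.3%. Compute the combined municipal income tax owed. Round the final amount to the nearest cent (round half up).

The Municipality of Ridgewell, January 1 – May 28, 2022: 148 days → €42,000 × 2.4% × 148/365 = €408.7233
The Parish of Foxvale, May 29 – November 22, 2022: 178 days → €42,000 × 3.45% × 178/365 = €706.6356
Larkfall City, November 23 – December 31, 2022: 39 days → €42,000 × 1.3% × 39/365 = €58.3397
Total = €1,173.6986

€1,173.70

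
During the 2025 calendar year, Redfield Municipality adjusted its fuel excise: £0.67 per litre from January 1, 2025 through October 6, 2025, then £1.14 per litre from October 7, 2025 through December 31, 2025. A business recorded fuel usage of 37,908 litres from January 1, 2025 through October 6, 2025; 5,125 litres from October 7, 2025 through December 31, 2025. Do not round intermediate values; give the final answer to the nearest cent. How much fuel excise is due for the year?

£31,240.86

January 1 – October 6, 2025: 37,908 litres at £0.67/litre → £25,398.36
October 7 – December 31, 2025: 5,125 litres at £1.14/litre → £5,842.50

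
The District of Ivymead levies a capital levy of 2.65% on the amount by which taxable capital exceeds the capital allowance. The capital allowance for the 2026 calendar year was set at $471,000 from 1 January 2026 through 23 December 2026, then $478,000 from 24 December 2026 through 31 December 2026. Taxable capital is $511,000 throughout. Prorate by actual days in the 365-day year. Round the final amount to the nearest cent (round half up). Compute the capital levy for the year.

1 January – 23 December 2026: 357 days, exemption $471,000 → ($511,000 − $471,000) × 2.65% × 357/365 = $1,036.7671
24 December – 31 December 2026: 8 days, exemption $478,000 → ($511,000 − $478,000) × 2.65% × 8/365 = $19.1671
Total = $1,055.9342

$1,055.93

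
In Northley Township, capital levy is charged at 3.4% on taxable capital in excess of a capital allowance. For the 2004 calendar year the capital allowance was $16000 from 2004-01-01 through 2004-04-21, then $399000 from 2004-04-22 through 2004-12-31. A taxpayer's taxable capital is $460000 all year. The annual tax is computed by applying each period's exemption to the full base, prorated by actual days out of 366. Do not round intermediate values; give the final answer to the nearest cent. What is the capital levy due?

$6058.87

2004-01-01 to 2004-04-21: 112 days, exemption $16000 → ($460000 − $16000) × 3.4% × 112/366 = $4619.5410
2004-04-22 to 2004-12-31: 254 days, exemption $399000 → ($460000 − $399000) × 3.4% × 254/366 = $1439.3333
Total = $6058.8743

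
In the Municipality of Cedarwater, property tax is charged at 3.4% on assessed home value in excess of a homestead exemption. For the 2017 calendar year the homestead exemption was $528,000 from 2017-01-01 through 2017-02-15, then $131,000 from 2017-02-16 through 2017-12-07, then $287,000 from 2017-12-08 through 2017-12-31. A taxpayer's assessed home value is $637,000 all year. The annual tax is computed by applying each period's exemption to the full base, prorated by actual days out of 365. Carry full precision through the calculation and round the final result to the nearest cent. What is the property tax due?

2017-01-01 to 2017-02-15: 46 days, exemption $528,000 → ($637,000 − $528,000) × 3.4% × 46/365 = $467.0575
2017-02-16 to 2017-12-07: 295 days, exemption $131,000 → ($637,000 − $131,000) × 3.4% × 295/365 = $13,904.6027
2017-12-08 to 2017-12-31: 24 days, exemption $287,000 → ($637,000 − $287,000) × 3.4% × 24/365 = $782.4658
Total = $15,154.1260

$15,154.13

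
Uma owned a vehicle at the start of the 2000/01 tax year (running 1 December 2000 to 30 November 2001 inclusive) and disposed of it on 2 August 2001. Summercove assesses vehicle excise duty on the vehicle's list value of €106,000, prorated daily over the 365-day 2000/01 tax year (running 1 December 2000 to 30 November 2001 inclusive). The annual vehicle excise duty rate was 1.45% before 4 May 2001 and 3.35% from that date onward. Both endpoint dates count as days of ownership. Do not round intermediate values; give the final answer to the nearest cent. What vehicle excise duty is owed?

€1,533.81

1 December 2000 – 3 May 2001: 154 days at 1.45% → €106,000 × 1.45% × 154/365 = €648.4877
4 May – 2 August 2001: 91 days at 3.35% → €106,000 × 3.35% × 91/365 = €885.3178
Total = €1,533.8055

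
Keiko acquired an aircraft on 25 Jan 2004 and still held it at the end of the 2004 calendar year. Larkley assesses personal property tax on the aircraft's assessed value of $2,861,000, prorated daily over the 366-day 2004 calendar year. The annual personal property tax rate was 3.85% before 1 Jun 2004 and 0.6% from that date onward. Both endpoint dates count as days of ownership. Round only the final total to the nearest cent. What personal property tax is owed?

$48,558.83

25 Jan – 31 May 2004: 128 days at 3.85% → $2,861,000 × 3.85% × 128/366 = $38,521.8798
1 Jun – 31 Dec 2004: 214 days at 0.6% → $2,861,000 × 0.6% × 214/366 = $10,036.9508
Total = $48,558.8306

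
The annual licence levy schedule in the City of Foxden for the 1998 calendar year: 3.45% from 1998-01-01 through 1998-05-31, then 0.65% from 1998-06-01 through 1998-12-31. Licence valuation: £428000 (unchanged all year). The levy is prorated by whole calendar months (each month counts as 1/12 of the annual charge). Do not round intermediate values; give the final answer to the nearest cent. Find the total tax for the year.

£7775.33

1998-01-01 to 1998-05-31: 5 months at 3.45% → £428000 × 3.45% × 5/12 = £6152.5000
1998-06-01 to 1998-12-31: 7 months at 0.65% → £428000 × 0.65% × 7/12 = £1622.8333
Total = £7775.3333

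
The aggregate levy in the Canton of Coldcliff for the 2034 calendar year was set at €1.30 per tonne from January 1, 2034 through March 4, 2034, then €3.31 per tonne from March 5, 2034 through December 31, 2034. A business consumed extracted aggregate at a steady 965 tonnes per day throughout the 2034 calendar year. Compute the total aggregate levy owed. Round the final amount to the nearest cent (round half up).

€1043666.80

January 1 – March 4, 2034: 63 days × 965 tonnes/day = 60,795 tonnes at €1.30/tonne → €79033.50
March 5 – December 31, 2034: 302 days × 965 tonnes/day = 291,430 tonnes at €3.31/tonne → €964633.30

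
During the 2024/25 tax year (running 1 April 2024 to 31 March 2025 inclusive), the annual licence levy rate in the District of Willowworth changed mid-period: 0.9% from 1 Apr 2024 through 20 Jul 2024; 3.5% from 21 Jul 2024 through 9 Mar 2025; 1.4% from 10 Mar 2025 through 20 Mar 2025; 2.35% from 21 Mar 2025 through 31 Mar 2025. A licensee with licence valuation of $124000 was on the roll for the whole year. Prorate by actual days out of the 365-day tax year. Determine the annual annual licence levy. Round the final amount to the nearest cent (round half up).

$3238.10

1 Apr – 20 Jul 2024: 111 days at 0.9% → $124000 × 0.9% × 111/365 = $339.3863
21 Jul 2024 – 9 Mar 2025: 232 days at 3.5% → $124000 × 3.5% × 232/365 = $2758.5753
10 Mar – 20 Mar 2025: 11 days at 1.4% → $124000 × 1.4% × 11/365 = $52.3178
21 Mar – 31 Mar 2025: 11 days at 2.35% → $124000 × 2.35% × 11/365 = $87.8192
Total = $3238.0986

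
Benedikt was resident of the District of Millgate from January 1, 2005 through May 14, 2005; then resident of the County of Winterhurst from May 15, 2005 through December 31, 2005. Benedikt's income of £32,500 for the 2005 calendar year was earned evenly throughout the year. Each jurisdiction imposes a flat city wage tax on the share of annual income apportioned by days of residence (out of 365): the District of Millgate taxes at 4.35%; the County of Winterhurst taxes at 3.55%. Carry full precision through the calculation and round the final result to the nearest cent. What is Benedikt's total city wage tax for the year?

The District of Millgate, January 1 – May 14, 2005: 134 days → £32,500 × 4.35% × 134/365 = £519.0205
The County of Winterhurst, May 15 – December 31, 2005: 231 days → £32,500 × 3.55% × 231/365 = £730.1815
Total = £1,249.2021

£1,249.20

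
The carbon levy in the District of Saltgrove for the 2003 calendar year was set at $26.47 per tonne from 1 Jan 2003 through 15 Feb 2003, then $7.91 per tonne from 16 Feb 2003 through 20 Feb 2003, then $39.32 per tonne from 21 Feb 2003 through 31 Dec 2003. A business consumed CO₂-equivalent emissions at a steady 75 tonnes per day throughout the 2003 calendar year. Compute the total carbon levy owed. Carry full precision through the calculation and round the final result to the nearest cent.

$1020273.75

1 Jan – 15 Feb 2003: 46 days × 75 tonnes/day = 3,450 tonnes at $26.47/tonne → $91321.50
16 Feb – 20 Feb 2003: 5 days × 75 tonnes/day = 375 tonnes at $7.91/tonne → $2966.25
21 Feb – 31 Dec 2003: 314 days × 75 tonnes/day = 23,550 tonnes at $39.32/tonne → $925986.00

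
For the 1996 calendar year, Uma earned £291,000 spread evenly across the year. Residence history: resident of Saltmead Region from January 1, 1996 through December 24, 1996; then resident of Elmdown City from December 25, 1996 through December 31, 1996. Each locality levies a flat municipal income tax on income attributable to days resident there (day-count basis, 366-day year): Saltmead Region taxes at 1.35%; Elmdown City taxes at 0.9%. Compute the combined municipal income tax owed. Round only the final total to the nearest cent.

Saltmead Region, January 1 – December 24, 1996: 359 days → £291,000 × 1.35% × 359/366 = £3,853.3648
Elmdown City, December 25 – December 31, 1996: 7 days → £291,000 × 0.9% × 7/366 = £50.0902
Total = £3,903.4549

£3,903.45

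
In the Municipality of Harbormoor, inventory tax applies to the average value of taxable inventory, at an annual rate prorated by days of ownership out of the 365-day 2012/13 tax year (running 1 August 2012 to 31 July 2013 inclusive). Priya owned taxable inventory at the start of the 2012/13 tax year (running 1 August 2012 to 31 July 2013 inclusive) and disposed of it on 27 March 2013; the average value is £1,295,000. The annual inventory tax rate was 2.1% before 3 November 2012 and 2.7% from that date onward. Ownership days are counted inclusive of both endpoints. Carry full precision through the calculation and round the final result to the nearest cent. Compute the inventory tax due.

£20,893.85

1 August – 2 November 2012: 94 days at 2.1% → £1,295,000 × 2.1% × 94/365 = £7,003.6438
3 November 2012 – 27 March 2013: 145 days at 2.7% → £1,295,000 × 2.7% × 145/365 = £13,890.2055
Total = £20,893.8493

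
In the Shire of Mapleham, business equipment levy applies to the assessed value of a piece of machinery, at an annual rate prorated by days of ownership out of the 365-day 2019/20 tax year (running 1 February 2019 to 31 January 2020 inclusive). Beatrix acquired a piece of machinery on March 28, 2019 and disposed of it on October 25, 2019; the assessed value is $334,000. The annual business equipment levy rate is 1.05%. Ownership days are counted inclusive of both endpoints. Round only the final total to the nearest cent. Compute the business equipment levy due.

$2,036.94

Days held (March 28 – October 25, 2019): 212 out of 365
Tax = $334,000 × 1.05% × 212/365 = $2,036.9425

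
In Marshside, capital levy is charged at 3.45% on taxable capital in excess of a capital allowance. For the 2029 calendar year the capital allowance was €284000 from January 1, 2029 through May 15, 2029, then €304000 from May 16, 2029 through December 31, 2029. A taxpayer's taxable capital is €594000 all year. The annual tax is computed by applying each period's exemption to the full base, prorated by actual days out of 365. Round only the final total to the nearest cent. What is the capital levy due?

€10260.21

January 1 – May 15, 2029: 135 days, exemption €284000 → (€594000 − €284000) × 3.45% × 135/365 = €3955.6849
May 16 – December 31, 2029: 230 days, exemption €304000 → (€594000 − €304000) × 3.45% × 230/365 = €6304.5205
Total = €10260.2055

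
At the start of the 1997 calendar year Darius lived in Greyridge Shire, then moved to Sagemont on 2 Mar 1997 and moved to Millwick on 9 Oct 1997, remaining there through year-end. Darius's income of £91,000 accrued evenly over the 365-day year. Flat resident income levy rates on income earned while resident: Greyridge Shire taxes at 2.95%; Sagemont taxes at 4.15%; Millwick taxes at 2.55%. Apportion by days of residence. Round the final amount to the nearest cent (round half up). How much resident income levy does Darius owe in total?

Greyridge Shire, 1 Jan – 1 Mar 1997: 60 days → £91,000 × 2.95% × 60/365 = £441.2877
Sagemont, 2 Mar – 8 Oct 1997: 221 days → £91,000 × 4.15% × 221/365 = £2,286.5932
Millwick, 9 Oct – 31 Dec 1997: 84 days → £91,000 × 2.55% × 84/365 = £534.0329
Total = £3,261.9137

£3,261.91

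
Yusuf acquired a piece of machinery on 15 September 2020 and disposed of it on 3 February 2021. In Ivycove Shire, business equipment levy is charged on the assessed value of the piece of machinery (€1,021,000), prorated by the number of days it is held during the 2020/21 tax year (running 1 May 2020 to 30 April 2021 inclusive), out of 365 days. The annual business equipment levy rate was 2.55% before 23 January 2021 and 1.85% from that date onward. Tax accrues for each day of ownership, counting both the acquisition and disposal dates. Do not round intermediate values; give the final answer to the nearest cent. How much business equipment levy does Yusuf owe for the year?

15 September 2020 – 22 January 2021: 130 days at 2.55% → €1,021,000 × 2.55% × 130/365 = €9,272.9178
23 January – 3 February 2021: 12 days at 1.85% → €1,021,000 × 1.85% × 12/365 = €620.9918
Total = €9,893.9096

€9,893.91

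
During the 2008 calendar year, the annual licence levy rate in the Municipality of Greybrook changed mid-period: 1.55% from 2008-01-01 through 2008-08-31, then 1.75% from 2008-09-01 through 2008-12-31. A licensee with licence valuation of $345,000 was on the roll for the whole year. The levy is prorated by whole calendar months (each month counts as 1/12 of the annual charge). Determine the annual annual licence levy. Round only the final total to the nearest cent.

2008-01-01 to 2008-08-31: 8 months at 1.55% → $345,000 × 1.55% × 8/12 = $3,565.0000
2008-09-01 to 2008-12-31: 4 months at 1.75% → $345,000 × 1.75% × 4/12 = $2,012.5000
Total = $5,577.5000

$5,577.50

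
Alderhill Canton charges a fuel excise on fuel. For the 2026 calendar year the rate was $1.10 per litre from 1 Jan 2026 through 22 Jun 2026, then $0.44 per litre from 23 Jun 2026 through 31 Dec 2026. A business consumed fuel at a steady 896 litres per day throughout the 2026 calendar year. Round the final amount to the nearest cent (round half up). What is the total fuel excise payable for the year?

$246,202.88

1 Jan – 22 Jun 2026: 173 days × 896 litres/day = 155,008 litres at $1.10/litre → $170,508.80
23 Jun – 31 Dec 2026: 192 days × 896 litres/day = 172,032 litres at $0.44/litre → $75,694.08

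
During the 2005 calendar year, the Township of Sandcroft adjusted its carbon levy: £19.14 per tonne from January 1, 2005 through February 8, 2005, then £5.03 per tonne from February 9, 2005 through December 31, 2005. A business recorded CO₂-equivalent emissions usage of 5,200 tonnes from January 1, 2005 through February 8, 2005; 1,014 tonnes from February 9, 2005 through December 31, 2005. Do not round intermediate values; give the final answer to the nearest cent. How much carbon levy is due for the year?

£104,628.42

January 1 – February 8, 2005: 5,200 tonnes at £19.14/tonne → £99,528.00
February 9 – December 31, 2005: 1,014 tonnes at £5.03/tonne → £5,100.42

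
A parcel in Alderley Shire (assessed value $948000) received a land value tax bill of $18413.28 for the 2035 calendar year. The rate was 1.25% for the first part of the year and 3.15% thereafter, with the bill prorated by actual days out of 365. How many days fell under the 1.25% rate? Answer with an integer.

232 days

Let d = days at the first rate; then 365 − d days at the second rate.
$948000 × [1.25%·d + 3.15%·(365−d)] / 365 = $18413.28
Solving gives d = 232, so the new rate took effect on 21 August 2035.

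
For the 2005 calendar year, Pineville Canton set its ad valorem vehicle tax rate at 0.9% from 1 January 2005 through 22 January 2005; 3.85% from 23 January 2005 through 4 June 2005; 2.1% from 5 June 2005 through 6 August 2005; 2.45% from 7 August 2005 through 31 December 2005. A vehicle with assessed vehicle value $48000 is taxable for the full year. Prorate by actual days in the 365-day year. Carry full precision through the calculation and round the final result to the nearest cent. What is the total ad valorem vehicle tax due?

1 January – 22 January 2005: 22 days at 0.9% → $48000 × 0.9% × 22/365 = $26.0384
23 January – 4 June 2005: 133 days at 3.85% → $48000 × 3.85% × 133/365 = $673.3808
5 June – 6 August 2005: 63 days at 2.1% → $48000 × 2.1% × 63/365 = $173.9836
7 August – 31 December 2005: 147 days at 2.45% → $48000 × 2.45% × 147/365 = $473.6219
Total = $1347.0247

$1347.02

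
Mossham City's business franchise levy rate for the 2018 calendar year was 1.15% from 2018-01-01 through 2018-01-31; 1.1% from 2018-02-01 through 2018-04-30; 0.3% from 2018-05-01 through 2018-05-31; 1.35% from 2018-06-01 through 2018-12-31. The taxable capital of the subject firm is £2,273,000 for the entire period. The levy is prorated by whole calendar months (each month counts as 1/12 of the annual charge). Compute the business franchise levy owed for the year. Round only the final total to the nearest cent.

2018-01-01 to 2018-01-31: 1 month at 1.15% → £2,273,000 × 1.15% × 1/12 = £2,178.2917
2018-02-01 to 2018-04-30: 3 months at 1.1% → £2,273,000 × 1.1% × 3/12 = £6,250.7500
2018-05-01 to 2018-05-31: 1 month at 0.3% → £2,273,000 × 0.3% × 1/12 = £568.2500
2018-06-01 to 2018-12-31: 7 months at 1.35% → £2,273,000 × 1.35% × 7/12 = £17,899.8750
Total = £26,897.1667

£26,897.17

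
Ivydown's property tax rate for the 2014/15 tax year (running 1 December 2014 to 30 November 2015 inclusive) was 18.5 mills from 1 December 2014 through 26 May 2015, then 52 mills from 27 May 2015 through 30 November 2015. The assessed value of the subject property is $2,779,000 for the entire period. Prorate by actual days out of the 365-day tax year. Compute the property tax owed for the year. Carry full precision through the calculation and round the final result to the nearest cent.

1 December 2014 – 26 May 2015: 177 days at 18.5 mills → $2,779,000 × 1.85% × 177/365 = $24,931.0562
27 May – 30 November 2015: 188 days at 52 mills → $2,779,000 × 5.2% × 188/365 = $74,431.5178
Total = $99,362.5740

$99,362.57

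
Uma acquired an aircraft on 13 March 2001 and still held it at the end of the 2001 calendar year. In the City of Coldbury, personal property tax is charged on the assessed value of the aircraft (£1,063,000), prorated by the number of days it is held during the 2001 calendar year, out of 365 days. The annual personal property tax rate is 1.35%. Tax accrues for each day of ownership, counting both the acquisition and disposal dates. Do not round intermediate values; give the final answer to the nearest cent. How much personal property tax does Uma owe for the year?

£11,559.03

Days held (13 March – 31 December 2001): 294 out of 365
Tax = £1,063,000 × 1.35% × 294/365 = £11,559.0329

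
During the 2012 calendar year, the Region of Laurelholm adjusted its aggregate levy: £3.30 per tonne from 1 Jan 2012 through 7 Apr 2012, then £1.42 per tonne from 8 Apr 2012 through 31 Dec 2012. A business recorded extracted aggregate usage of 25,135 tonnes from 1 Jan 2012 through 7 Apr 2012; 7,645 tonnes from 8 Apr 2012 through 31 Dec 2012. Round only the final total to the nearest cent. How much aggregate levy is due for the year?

£93801.40

1 Jan – 7 Apr 2012: 25,135 tonnes at £3.30/tonne → £82945.50
8 Apr – 31 Dec 2012: 7,645 tonnes at £1.42/tonne → £10855.90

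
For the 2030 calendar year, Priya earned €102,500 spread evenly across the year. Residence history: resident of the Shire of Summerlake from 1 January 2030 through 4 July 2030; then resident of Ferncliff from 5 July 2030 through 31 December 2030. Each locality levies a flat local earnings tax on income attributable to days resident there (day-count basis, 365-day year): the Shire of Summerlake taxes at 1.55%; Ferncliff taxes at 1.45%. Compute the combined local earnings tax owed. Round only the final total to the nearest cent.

€1,538.20

The Shire of Summerlake, 1 January – 4 July 2030: 185 days → €102,500 × 1.55% × 185/365 = €805.2568
Ferncliff, 5 July – 31 December 2030: 180 days → €102,500 × 1.45% × 180/365 = €732.9452
Total = €1,538.2021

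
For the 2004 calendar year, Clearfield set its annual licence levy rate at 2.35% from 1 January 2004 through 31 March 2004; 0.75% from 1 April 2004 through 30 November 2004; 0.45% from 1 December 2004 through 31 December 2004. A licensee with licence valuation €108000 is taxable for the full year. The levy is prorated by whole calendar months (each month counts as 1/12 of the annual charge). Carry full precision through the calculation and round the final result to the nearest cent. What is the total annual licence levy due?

1 January – 31 March 2004: 3 months at 2.35% → €108000 × 2.35% × 3/12 = €634.5000
1 April – 30 November 2004: 8 months at 0.75% → €108000 × 0.75% × 8/12 = €540.0000
1 December – 31 December 2004: 1 month at 0.45% → €108000 × 0.45% × 1/12 = €40.5000
Total = €1215.0000

€1215.00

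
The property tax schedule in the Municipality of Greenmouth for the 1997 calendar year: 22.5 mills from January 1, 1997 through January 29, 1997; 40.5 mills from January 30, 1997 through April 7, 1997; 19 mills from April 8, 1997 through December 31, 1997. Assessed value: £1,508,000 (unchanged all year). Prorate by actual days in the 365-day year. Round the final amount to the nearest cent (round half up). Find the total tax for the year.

January 1 – January 29, 1997: 29 days at 22.5 mills → £1,508,000 × 2.25% × 29/365 = £2,695.8082
January 30 – April 7, 1997: 68 days at 40.5 mills → £1,508,000 × 4.05% × 68/365 = £11,378.1699
April 8 – December 31, 1997: 268 days at 19 mills → £1,508,000 × 1.9% × 268/365 = £21,037.6329
Total = £35,111.6110

£35,111.61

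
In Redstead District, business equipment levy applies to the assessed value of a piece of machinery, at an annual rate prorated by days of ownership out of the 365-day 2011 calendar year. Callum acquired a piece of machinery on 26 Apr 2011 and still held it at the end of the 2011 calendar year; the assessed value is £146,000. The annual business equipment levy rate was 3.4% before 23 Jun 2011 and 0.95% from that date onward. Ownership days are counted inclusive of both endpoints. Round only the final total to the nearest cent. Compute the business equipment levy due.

26 Apr – 22 Jun 2011: 58 days at 3.4% → £146,000 × 3.4% × 58/365 = £788.8000
23 Jun – 31 Dec 2011: 192 days at 0.95% → £146,000 × 0.95% × 192/365 = £729.6000
Total = £1,518.4000

£1,518.40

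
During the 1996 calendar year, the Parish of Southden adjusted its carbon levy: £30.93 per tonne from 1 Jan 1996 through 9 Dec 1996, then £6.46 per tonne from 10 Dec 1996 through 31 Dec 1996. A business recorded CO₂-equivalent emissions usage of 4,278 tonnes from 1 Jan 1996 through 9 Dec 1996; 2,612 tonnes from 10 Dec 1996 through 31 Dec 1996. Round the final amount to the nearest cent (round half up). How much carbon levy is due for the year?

£149,192.06

1 Jan – 9 Dec 1996: 4,278 tonnes at £30.93/tonne → £132,318.54
10 Dec – 31 Dec 1996: 2,612 tonnes at £6.46/tonne → £16,873.52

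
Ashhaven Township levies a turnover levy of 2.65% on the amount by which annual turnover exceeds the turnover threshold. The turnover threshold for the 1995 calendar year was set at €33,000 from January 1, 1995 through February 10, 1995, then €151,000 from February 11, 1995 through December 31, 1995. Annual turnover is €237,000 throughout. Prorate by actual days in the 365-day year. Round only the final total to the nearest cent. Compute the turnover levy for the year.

January 1 – February 10, 1995: 41 days, exemption €33,000 → (€237,000 − €33,000) × 2.65% × 41/365 = €607.2493
February 11 – December 31, 1995: 324 days, exemption €151,000 → (€237,000 − €151,000) × 2.65% × 324/365 = €2,023.0027
Total = €2,630.2521

€2,630.25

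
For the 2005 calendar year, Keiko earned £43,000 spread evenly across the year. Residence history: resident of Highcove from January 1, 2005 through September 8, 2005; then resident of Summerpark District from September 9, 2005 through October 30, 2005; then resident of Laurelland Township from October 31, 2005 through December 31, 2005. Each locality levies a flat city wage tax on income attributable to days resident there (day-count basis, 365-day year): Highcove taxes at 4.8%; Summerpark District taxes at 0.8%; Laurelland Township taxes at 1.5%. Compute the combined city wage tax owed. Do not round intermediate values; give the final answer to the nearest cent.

Highcove, January 1 – September 8, 2005: 251 days → £43,000 × 4.8% × 251/365 = £1,419.3534
Summerpark District, September 9 – October 30, 2005: 52 days → £43,000 × 0.8% × 52/365 = £49.0082
Laurelland Township, October 31 – December 31, 2005: 62 days → £43,000 × 1.5% × 62/365 = £109.5616
Total = £1,577.9233

£1,577.92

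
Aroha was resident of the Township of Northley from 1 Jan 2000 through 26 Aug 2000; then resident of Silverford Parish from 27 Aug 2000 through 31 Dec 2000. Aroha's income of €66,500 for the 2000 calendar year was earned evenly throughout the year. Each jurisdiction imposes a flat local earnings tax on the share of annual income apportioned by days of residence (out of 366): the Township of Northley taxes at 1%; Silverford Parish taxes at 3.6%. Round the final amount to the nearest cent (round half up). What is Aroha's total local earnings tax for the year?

The Township of Northley, 1 Jan – 26 Aug 2000: 239 days → €66,500 × 1% × 239/366 = €434.2486
Silverford Parish, 27 Aug – 31 Dec 2000: 127 days → €66,500 × 3.6% × 127/366 = €830.7049
Total = €1,264.9536

€1,264.95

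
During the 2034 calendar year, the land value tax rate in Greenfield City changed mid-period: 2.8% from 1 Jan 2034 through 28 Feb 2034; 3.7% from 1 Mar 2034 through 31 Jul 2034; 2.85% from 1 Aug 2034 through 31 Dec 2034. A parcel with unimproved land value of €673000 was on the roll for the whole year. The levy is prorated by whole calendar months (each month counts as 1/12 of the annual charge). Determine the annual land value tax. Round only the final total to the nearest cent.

€21507.96

1 Jan – 28 Feb 2034: 2 months at 2.8% → €673000 × 2.8% × 2/12 = €3140.6667
1 Mar – 31 Jul 2034: 5 months at 3.7% → €673000 × 3.7% × 5/12 = €10375.4167
1 Aug – 31 Dec 2034: 5 months at 2.85% → €673000 × 2.85% × 5/12 = €7991.8750
Total = €21507.9583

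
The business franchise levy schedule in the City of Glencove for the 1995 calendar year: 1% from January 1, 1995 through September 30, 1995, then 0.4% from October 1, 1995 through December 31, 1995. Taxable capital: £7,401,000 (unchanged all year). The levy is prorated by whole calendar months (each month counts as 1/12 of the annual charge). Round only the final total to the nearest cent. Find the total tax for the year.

£62,908.50

January 1 – September 30, 1995: 9 months at 1% → £7,401,000 × 1% × 9/12 = £55,507.5000
October 1 – December 31, 1995: 3 months at 0.4% → £7,401,000 × 0.4% × 3/12 = £7,401.0000
Total = £62,908.5000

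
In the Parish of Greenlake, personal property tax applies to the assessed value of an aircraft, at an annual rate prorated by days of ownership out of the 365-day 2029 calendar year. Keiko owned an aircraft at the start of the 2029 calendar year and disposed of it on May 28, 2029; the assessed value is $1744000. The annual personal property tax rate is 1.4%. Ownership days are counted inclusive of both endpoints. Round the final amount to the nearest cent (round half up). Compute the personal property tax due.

Days held (January 1 – May 28, 2029): 148 out of 365
Tax = $1744000 × 1.4% × 148/365 = $9900.1863

$9900.19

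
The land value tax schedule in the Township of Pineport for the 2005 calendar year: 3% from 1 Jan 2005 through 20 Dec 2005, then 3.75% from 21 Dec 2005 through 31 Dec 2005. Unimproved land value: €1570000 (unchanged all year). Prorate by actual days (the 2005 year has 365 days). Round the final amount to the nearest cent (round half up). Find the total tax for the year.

1 Jan – 20 Dec 2005: 354 days at 3% → €1570000 × 3% × 354/365 = €45680.5479
21 Dec – 31 Dec 2005: 11 days at 3.75% → €1570000 × 3.75% × 11/365 = €1774.3151
Total = €47454.8630

€47454.86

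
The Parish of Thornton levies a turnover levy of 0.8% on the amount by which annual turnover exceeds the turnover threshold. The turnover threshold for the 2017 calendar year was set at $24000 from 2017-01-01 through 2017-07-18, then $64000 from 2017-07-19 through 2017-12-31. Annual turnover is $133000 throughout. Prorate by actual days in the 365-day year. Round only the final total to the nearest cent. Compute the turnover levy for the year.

2017-01-01 to 2017-07-18: 199 days, exemption $24000 → ($133000 − $24000) × 0.8% × 199/365 = $475.4192
2017-07-19 to 2017-12-31: 166 days, exemption $64000 → ($133000 − $64000) × 0.8% × 166/365 = $251.0466
Total = $726.4658

$726.47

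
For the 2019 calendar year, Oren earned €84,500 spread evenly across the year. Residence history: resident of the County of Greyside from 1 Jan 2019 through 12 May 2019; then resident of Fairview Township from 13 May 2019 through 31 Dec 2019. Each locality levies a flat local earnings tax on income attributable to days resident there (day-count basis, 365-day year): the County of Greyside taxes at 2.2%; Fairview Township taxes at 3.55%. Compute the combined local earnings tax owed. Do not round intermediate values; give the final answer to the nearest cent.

The County of Greyside, 1 Jan – 12 May 2019: 132 days → €84,500 × 2.2% × 132/365 = €672.2959
Fairview Township, 13 May – 31 Dec 2019: 233 days → €84,500 × 3.55% × 233/365 = €1,914.9089
Total = €2,587.2048

€2,587.20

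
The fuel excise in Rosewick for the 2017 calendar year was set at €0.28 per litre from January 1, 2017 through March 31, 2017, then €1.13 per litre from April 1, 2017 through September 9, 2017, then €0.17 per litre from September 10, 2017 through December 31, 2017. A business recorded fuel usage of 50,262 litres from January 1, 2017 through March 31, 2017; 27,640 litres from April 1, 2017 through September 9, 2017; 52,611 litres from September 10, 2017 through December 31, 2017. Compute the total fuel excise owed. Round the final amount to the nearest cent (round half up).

€54,250.43

January 1 – March 31, 2017: 50,262 litres at €0.28/litre → €14,073.36
April 1 – September 9, 2017: 27,640 litres at €1.13/litre → €31,233.20
September 10 – December 31, 2017: 52,611 litres at €0.17/litre → €8,943.87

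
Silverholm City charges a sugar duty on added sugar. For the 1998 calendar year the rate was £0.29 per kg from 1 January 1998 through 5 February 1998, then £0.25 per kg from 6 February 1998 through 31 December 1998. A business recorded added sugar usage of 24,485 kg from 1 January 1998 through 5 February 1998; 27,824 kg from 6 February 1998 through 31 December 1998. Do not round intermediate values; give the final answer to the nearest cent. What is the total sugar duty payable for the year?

£14056.65

1 January – 5 February 1998: 24,485 kg at £0.29/kg → £7100.65
6 February – 31 December 1998: 27,824 kg at £0.25/kg → £6956.00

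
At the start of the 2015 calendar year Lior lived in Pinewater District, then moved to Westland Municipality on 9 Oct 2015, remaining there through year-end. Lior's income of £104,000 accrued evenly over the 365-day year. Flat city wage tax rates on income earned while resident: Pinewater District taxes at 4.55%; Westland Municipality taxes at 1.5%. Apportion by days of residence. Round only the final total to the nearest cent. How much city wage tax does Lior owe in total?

Pinewater District, 1 Jan – 8 Oct 2015: 281 days → £104,000 × 4.55% × 281/365 = £3,642.9918
Westland Municipality, 9 Oct – 31 Dec 2015: 84 days → £104,000 × 1.5% × 84/365 = £359.0137
Total = £4,002.0055

£4,002.01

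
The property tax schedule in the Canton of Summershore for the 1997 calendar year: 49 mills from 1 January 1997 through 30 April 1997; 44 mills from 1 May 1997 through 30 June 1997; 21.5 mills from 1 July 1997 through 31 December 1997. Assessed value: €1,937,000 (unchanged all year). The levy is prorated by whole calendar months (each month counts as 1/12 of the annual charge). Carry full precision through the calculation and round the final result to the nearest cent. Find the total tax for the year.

1 January – 30 April 1997: 4 months at 49 mills → €1,937,000 × 4.9% × 4/12 = €31,637.6667
1 May – 30 June 1997: 2 months at 44 mills → €1,937,000 × 4.4% × 2/12 = €14,204.6667
1 July – 31 December 1997: 6 months at 21.5 mills → €1,937,000 × 2.15% × 6/12 = €20,822.7500
Total = €66,665.0833

€66,665.08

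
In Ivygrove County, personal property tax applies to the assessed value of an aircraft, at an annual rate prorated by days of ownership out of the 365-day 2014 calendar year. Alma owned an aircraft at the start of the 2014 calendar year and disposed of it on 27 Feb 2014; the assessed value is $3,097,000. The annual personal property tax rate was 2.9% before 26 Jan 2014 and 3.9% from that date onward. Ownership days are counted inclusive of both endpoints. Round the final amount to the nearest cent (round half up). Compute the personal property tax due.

$17,071.68

1 Jan – 25 Jan 2014: 25 days at 2.9% → $3,097,000 × 2.9% × 25/365 = $6,151.5753
26 Jan – 27 Feb 2014: 33 days at 3.9% → $3,097,000 × 3.9% × 33/365 = $10,920.1068
Total = $17,071.6822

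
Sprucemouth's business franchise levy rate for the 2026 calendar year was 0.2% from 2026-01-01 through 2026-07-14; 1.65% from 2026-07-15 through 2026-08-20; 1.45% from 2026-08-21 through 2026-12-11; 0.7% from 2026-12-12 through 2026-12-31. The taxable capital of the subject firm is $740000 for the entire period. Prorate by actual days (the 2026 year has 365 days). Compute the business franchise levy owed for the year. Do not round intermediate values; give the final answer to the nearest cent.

2026-01-01 to 2026-07-14: 195 days at 0.2% → $740000 × 0.2% × 195/365 = $790.6849
2026-07-15 to 2026-08-20: 37 days at 1.65% → $740000 × 1.65% × 37/365 = $1237.7260
2026-08-21 to 2026-12-11: 113 days at 1.45% → $740000 × 1.45% × 113/365 = $3321.8904
2026-12-12 to 2026-12-31: 20 days at 0.7% → $740000 × 0.7% × 20/365 = $283.8356
Total = $5634.1370

$5634.14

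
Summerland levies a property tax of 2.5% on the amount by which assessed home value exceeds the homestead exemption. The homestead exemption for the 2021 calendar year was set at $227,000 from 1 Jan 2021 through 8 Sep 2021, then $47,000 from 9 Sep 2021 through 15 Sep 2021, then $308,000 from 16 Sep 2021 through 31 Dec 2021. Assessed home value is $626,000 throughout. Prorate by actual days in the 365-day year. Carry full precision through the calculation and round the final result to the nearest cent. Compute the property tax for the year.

$9,467.67

1 Jan – 8 Sep 2021: 251 days, exemption $227,000 → ($626,000 − $227,000) × 2.5% × 251/365 = $6,859.5205
9 Sep – 15 Sep 2021: 7 days, exemption $47,000 → ($626,000 − $47,000) × 2.5% × 7/365 = $277.6027
16 Sep – 31 Dec 2021: 107 days, exemption $308,000 → ($626,000 − $308,000) × 2.5% × 107/365 = $2,330.5479
Total = $9,467.6712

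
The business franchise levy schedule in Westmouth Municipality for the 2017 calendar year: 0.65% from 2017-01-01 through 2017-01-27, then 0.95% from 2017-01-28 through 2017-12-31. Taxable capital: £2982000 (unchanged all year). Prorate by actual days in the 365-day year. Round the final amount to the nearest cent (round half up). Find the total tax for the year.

£27667.24

2017-01-01 to 2017-01-27: 27 days at 0.65% → £2982000 × 0.65% × 27/365 = £1433.8110
2017-01-28 to 2017-12-31: 338 days at 0.95% → £2982000 × 0.95% × 338/365 = £26233.4301
Total = £27667.2411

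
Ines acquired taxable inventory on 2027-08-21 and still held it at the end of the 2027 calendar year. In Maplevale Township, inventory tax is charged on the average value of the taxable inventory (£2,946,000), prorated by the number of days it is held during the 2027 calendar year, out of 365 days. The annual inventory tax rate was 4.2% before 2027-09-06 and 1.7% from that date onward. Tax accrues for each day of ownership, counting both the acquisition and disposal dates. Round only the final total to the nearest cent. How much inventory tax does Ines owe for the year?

£21,477.55

2027-08-21 to 2027-09-05: 16 days at 4.2% → £2,946,000 × 4.2% × 16/365 = £5,423.8685
2027-09-06 to 2027-12-31: 117 days at 1.7% → £2,946,000 × 1.7% × 117/365 = £16,053.6822
Total = £21,477.5507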